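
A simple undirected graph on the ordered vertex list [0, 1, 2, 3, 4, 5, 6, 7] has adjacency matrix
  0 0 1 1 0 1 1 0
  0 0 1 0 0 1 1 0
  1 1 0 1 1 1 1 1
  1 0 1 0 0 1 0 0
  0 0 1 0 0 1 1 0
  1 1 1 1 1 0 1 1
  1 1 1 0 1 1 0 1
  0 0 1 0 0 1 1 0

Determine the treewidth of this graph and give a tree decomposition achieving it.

Treewidth 3.
One optimal decomposition is:
Bags: B1 = {2, 5, 6, 7}  B2 = {0, 2, 5, 6}  B3 = {0, 2, 3, 5}  B4 = {1, 2, 5, 6}  B5 = {2, 4, 5, 6}
Tree: B1–B2, B2–B3, B1–B4, B2–B5

Each bag holds 4 vertices, so the decomposition has width 3, which upper-bounds the treewidth. For the lower bound, the 4 vertices {0, 2, 3, 5} are pairwise adjacent, and any tree decomposition puts a clique entirely inside one bag — forcing width ≥ 3. The upper and lower bounds meet at 3, so that is the treewidth.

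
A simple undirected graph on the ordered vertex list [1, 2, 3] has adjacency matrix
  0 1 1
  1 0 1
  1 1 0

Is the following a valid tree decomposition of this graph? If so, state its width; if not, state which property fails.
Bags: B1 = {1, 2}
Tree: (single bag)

No — vertex 3 appears in no bag.

A tree decomposition must satisfy three properties: every vertex lies in some bag; for every edge, both endpoints lie together in some bag; and for every vertex, the bags containing it form a connected subtree. Here vertex 3 appears in no bag, so the decomposition is invalid.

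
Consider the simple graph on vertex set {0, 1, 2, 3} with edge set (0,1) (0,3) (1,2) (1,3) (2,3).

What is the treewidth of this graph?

2

A width-2 tree decomposition is:
Bags: B1 = {1, 2, 3}  B2 = {0, 1, 3}
Tree: B1–B2
Every bag has size at most 3, so the width is 3 − 1 = 2 and tw(G) ≤ 2. For the lower bound, the 3 vertices {0, 1, 3} are pairwise adjacent, and any tree decomposition puts a clique entirely inside one bag — forcing width ≥ 2. Hence tw(G) = 2 exactly.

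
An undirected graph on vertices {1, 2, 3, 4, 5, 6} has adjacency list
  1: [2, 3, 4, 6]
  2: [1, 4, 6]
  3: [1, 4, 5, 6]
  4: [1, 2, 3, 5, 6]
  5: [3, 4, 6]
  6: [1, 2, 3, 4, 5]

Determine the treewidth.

3

A width-3 tree decomposition is:
Bags: B1 = {1, 2, 4, 6}  B2 = {1, 3, 4, 6}  B3 = {3, 4, 5, 6}
Tree: B1–B2, B2–B3
Every bag has size at most 4, so the width is 4 − 1 = 3 and tw(G) ≤ 3. Conversely, {1, 2, 4, 6} is a clique of size 4, and the vertices of any clique must share a bag in every tree decomposition; so some bag has ≥ 4 vertices and tw(G) ≥ 3. Combining the bounds, tw(G) = 3.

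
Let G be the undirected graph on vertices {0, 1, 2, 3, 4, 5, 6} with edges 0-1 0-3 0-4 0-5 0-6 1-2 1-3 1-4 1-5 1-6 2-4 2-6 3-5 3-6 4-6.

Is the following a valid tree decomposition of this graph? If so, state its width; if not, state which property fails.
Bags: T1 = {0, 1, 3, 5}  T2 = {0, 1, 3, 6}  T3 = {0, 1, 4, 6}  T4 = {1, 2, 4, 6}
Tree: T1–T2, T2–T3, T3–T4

Yes; width 3.

Checking the three conditions: (i) the bags cover all of {0, 1, 2, 3, 4, 5, 6}; (ii) for each edge, some bag contains both endpoints; (iii) the bags containing any fixed vertex form a subtree. All hold, so the decomposition is valid with width 4 − 1 = 3.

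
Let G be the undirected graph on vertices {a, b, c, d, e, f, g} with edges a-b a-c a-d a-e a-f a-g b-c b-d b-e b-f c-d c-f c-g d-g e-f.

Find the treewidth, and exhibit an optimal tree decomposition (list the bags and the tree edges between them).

Treewidth 3.
Bags: B1 = {a, b, c, f}  B2 = {a, b, e, f}  B3 = {a, b, c, d}  B4 = {a, c, d, g}
Tree: B1–B2, B1–B3, B3–B4

Each bag holds 4 vertices, so the decomposition has width 3, which upper-bounds the treewidth. Conversely, {a, c, d, g} is a clique of size 4, and the vertices of any clique must share a bag in every tree decomposition; so some bag has ≥ 4 vertices and tw(G) ≥ 3. Combining the bounds, tw(G) = 3.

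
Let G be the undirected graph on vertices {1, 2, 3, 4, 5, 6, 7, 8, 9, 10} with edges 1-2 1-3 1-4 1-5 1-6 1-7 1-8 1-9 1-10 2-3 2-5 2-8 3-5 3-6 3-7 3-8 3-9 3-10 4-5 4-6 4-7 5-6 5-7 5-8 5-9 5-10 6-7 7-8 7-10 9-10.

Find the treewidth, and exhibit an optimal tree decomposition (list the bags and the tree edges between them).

Each bag holds 5 vertices, so the decomposition has width 4, which upper-bounds the treewidth. Conversely, {1, 3, 5, 9, 10} is a clique of size 5, and the vertices of any clique must share a bag in every tree decomposition; so some bag has ≥ 5 vertices and tw(G) ≥ 4. The upper and lower bounds meet at 4, so that is the treewidth.

Treewidth 4.
One such decomposition:
Bags: B1 = {1, 3, 5, 7, 10}  B2 = {1, 3, 5, 7, 8}  B3 = {1, 3, 5, 9, 10}  B4 = {1, 2, 3, 5, 8}  B5 = {1, 3, 5, 6, 7}  B6 = {1, 4, 5, 6, 7}
Tree: B1–B2, B1–B3, B2–B4, B2–B5, B5–B6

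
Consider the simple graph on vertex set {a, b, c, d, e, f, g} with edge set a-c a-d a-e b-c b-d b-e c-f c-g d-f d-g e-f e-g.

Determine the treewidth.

A width-3 tree decomposition is:
Bags: B1 = {a, c, d, e}  B2 = {b, c, d, e}  B3 = {c, d, e, g}  B4 = {c, d, e, f}
Tree: B1–B2, B2–B3, B3–B4
The largest bag has 4 vertices, giving width 3; this decomposition certifies tw(G) ≤ 3. For the lower bound: the 4 vertex sets {a,e}, {b,c}, {d}, {g} are disjoint, each induces a connected subgraph, and every pair is joined by at least one edge of G. Contracting each set to a single vertex therefore yields K_{4} as a minor, and since treewidth is minor-monotone, tw(G) ≥ tw(K_{4}) = 3. The upper and lower bounds meet at 3, so that is the treewidth.

3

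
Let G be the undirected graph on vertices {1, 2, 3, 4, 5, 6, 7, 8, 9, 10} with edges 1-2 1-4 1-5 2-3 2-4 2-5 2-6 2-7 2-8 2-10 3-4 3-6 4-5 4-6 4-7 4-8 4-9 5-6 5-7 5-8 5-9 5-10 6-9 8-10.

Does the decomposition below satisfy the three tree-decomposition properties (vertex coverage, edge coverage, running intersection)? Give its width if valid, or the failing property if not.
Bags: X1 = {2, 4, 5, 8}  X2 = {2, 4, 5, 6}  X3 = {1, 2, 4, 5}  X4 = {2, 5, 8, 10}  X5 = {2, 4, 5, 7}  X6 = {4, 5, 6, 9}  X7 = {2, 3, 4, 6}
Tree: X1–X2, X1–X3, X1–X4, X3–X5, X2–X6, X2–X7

Yes; width 3.

Every vertex of G appears in some bag (union = {1, 2, 3, 4, 5, 6, 7, 8, 9, 10}); every edge is covered by a bag; and for each vertex v the set of bags containing v is connected in the bag tree. The decomposition is therefore valid. The largest bag has 4 vertices, so the width is 3.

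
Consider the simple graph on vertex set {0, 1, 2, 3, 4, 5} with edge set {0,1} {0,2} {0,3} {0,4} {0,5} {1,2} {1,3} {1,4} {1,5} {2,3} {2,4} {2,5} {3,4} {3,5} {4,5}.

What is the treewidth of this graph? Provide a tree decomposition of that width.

With just one bag of size 6, the width is 6 − 1 = 5, so tw(G) ≤ 5. For the lower bound, the 6 vertices {0, 1, 2, 3, 4, 5} are pairwise adjacent, and any tree decomposition puts a clique entirely inside one bag — forcing width ≥ 5. Combining the bounds, tw(G) = 5.

Treewidth 5.
Bags: B1 = {0, 1, 2, 3, 4, 5}
Tree: (single bag)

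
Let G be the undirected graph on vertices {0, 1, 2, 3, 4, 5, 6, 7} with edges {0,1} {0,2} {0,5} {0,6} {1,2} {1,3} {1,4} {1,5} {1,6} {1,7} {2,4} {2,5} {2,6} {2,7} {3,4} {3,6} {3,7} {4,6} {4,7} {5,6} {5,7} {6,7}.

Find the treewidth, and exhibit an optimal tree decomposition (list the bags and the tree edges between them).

Each bag holds 5 vertices, so the decomposition has width 4, which upper-bounds the treewidth. Conversely, {1, 2, 4, 6, 7} is a clique of size 5, and the vertices of any clique must share a bag in every tree decomposition; so some bag has ≥ 5 vertices and tw(G) ≥ 4. Combining the bounds, tw(G) = 4.

Treewidth 4.
One such decomposition:
Bags: B1 = {1, 2, 5, 6, 7}  B2 = {1, 2, 4, 6, 7}  B3 = {1, 3, 4, 6, 7}  B4 = {0, 1, 2, 5, 6}
Tree: B1–B2, B2–B3, B1–B4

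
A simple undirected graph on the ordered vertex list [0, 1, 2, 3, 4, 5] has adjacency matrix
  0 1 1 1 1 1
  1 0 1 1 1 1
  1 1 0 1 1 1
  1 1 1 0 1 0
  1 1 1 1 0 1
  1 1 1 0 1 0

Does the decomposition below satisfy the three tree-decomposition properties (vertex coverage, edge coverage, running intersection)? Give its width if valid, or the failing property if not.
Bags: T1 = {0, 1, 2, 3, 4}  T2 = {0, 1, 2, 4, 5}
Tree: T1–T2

Yes; width 4.

Every vertex of G appears in some bag (union = {0, 1, 2, 3, 4, 5}); every edge is covered by a bag; and for each vertex v the set of bags containing v is connected in the bag tree. The decomposition is therefore valid. The largest bag has 5 vertices, so the width is 4.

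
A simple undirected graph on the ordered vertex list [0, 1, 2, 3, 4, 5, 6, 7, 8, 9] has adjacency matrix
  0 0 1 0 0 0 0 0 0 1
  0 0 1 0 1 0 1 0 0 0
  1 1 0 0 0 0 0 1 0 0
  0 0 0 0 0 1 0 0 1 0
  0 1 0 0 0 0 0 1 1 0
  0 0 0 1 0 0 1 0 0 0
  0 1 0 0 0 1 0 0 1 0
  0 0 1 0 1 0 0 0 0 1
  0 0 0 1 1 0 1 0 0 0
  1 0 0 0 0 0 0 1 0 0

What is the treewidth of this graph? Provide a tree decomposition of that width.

The largest bag has 3 vertices, giving width 2; this decomposition certifies tw(G) ≤ 2. For the lower bound, G contains the cycle 5–3–8–6–5, so G is not a forest; only forests have treewidth ≤ 1, hence tw(G) ≥ 2. Hence tw(G) = 2 exactly.

Treewidth 2.
One such decomposition:
Bags: B1 = {3, 5, 6}  B2 = {3, 6, 8}  B3 = {1, 6, 8}  B4 = {1, 4, 8}  B5 = {1, 2, 4}  B6 = {2, 4, 7}  B7 = {0, 2, 7}  B8 = {0, 7, 9}
Tree: B1–B2, B2–B3, B3–B4, B4–B5, B5–B6, B6–B7, B7–B8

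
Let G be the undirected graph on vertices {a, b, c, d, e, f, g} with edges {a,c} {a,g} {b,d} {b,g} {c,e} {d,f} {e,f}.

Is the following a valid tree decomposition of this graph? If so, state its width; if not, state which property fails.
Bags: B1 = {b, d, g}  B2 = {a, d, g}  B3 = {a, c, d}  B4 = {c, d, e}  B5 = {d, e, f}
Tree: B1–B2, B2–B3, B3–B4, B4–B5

Yes; width 2.

Vertex coverage: the bags together contain {a, b, c, d, e, f, g}, the full vertex set. Edge coverage: each edge of G has both endpoints in at least one bag. Running intersection: for every vertex, the bags containing it form a connected subtree. All three properties hold, so this is a valid tree decomposition of width max|bag| − 1 = 2, and hence tw(G) ≤ 2.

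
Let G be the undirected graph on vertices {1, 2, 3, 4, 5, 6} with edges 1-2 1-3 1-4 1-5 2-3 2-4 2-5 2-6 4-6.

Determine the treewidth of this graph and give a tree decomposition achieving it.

Each bag holds 3 vertices, so the decomposition has width 2, which upper-bounds the treewidth. On the other hand G contains the 3-clique {1, 2, 3}. A clique must lie in a single bag of any decomposition, so no decomposition can have width below 2. Hence tw(G) = 2 exactly.

Treewidth 2.
One optimal decomposition is:
Bags: B1 = {1, 2, 3}  B2 = {1, 2, 5}  B3 = {1, 2, 4}  B4 = {2, 4, 6}
Tree: B1–B2, B2–B3, B3–B4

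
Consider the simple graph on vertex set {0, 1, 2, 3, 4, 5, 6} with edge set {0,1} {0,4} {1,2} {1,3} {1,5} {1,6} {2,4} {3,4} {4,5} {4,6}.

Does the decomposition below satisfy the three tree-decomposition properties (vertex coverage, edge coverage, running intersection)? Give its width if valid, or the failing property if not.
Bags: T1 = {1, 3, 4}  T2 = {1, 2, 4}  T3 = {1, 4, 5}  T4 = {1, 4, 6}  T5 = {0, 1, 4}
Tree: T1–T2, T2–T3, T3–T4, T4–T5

Yes; width 2.

Checking the three conditions: (i) the bags cover all of {0, 1, 2, 3, 4, 5, 6}; (ii) for each edge, some bag contains both endpoints; (iii) the bags containing any fixed vertex form a subtree. All hold, so the decomposition is valid with width 3 − 1 = 2.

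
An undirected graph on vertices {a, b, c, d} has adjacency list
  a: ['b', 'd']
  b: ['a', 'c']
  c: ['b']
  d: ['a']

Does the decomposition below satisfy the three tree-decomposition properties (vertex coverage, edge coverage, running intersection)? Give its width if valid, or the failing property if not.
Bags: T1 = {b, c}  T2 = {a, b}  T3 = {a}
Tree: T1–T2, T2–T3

No — vertex d appears in no bag.

A tree decomposition must satisfy three properties: every vertex lies in some bag; for every edge, both endpoints lie together in some bag; and for every vertex, the bags containing it form a connected subtree. Here vertex d appears in no bag, so the decomposition is invalid.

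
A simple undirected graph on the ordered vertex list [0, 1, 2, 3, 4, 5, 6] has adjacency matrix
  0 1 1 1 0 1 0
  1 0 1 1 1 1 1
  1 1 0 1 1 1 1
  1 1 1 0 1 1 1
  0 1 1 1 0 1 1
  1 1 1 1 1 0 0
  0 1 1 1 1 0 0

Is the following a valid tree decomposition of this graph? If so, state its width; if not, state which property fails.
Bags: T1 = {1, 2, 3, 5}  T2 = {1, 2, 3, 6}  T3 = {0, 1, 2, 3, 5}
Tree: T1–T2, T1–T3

A tree decomposition must satisfy three properties: every vertex lies in some bag; for every edge, both endpoints lie together in some bag; and for every vertex, the bags containing it form a connected subtree. Here vertex 4 appears in no bag, so the decomposition is invalid.

No — vertex 4 appears in no bag.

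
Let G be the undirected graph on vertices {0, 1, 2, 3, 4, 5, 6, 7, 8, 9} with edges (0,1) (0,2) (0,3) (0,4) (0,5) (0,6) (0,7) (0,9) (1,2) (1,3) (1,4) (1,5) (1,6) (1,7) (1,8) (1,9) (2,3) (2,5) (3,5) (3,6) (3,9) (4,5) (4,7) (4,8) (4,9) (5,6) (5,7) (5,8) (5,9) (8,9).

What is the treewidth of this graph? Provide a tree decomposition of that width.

Treewidth 4.
One optimal decomposition is:
Bags: B1 = {0, 1, 3, 5, 9}  B2 = {0, 1, 3, 5, 6}  B3 = {0, 1, 2, 3, 5}  B4 = {0, 1, 4, 5, 9}  B5 = {0, 1, 4, 5, 7}  B6 = {1, 4, 5, 8, 9}
Tree: B1–B2, B1–B3, B1–B4, B4–B5, B4–B6

Every bag has size at most 5, so the width is 5 − 1 = 4 and tw(G) ≤ 4. For the lower bound, the 5 vertices {0, 1, 3, 5, 9} are pairwise adjacent, and any tree decomposition puts a clique entirely inside one bag — forcing width ≥ 4. The upper and lower bounds meet at 4, so that is the treewidth.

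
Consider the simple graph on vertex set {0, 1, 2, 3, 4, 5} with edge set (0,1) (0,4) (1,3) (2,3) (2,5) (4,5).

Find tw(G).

A width-2 tree decomposition is:
Bags: B1 = {0, 1, 3}  B2 = {0, 3, 4}  B3 = {3, 4, 5}  B4 = {2, 3, 5}
Tree: B1–B2, B2–B3, B3–B4
Every bag has size at most 3, so the width is 3 − 1 = 2 and tw(G) ≤ 2. The edges 3–1–0–4–5–2–3 form a cycle, so G is not a tree and its treewidth is at least 2. The upper and lower bounds meet at 2, so that is the treewidth.

2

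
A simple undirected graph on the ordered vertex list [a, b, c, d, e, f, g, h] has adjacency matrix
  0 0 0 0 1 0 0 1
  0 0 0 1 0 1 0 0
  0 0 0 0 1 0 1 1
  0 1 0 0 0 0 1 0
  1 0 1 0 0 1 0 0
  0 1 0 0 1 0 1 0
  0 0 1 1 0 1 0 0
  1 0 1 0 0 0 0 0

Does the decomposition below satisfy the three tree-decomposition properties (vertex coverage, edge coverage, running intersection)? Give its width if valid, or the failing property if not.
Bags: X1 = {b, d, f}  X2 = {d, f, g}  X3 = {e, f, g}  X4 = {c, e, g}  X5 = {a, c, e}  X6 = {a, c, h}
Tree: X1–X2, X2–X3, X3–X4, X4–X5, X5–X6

Yes; width 2.

Checking the three conditions: (i) the bags cover all of {a, b, c, d, e, f, g, h}; (ii) for each edge, some bag contains both endpoints; (iii) the bags containing any fixed vertex form a subtree. All hold, so the decomposition is valid with width 3 − 1 = 2.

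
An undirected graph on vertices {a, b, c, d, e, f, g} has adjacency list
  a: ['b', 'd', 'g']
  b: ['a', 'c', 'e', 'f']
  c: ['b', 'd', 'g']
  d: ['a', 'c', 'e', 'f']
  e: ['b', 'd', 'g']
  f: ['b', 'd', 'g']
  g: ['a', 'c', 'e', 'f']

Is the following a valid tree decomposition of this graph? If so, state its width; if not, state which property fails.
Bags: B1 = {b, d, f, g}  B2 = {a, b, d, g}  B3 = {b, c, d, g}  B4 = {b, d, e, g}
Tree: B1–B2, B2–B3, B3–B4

Yes; width 3.

Every vertex of G appears in some bag (union = {a, b, c, d, e, f, g}); every edge is covered by a bag; and for each vertex v the set of bags containing v is connected in the bag tree. The decomposition is therefore valid. The largest bag has 4 vertices, so the width is 3.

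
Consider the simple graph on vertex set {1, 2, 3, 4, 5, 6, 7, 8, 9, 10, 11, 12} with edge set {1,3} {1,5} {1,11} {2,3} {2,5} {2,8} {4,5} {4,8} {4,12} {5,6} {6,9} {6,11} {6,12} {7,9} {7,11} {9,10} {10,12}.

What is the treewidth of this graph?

A width-3 tree decomposition is:
Bags: B1 = {7, 9, 10, 12}  B2 = {6, 7, 9, 12}  B3 = {6, 7, 11, 12}  B4 = {4, 6, 11, 12}  B5 = {4, 5, 6, 11}  B6 = {1, 4, 5, 11}  B7 = {1, 4, 5, 8}  B8 = {1, 2, 5, 8}  B9 = {1, 2, 3, 8}
Tree: B1–B2, B2–B3, B3–B4, B4–B5, B5–B6, B6–B7, B7–B8, B8–B9
Every bag has size at most 4, so the width is 4 − 1 = 3 and tw(G) ≤ 3. For the lower bound: the 4 vertex sets {7,9,10}, {12}, {6}, {1,4,5,11} are disjoint, each induces a connected subgraph, and every pair is joined by at least one edge of G. Contracting each set to a single vertex therefore yields K_{4} as a minor, and since treewidth is minor-monotone, tw(G) ≥ tw(K_{4}) = 3. Therefore the treewidth is 3.

3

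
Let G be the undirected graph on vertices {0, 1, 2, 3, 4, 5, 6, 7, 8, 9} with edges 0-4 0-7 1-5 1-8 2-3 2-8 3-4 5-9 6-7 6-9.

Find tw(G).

A width-2 tree decomposition is:
Bags: B1 = {1, 2, 8}  B2 = {1, 2, 3}  B3 = {1, 3, 4}  B4 = {0, 1, 4}  B5 = {0, 1, 7}  B6 = {1, 6, 7}  B7 = {1, 6, 9}  B8 = {1, 5, 9}
Tree: B1–B2, B2–B3, B3–B4, B4–B5, B5–B6, B6–B7, B7–B8
The largest bag has 3 vertices, giving width 2; this decomposition certifies tw(G) ≤ 2. Since 1–8–2–3–4–0–7–6–9–5–1 is a cycle in G, G is not acyclic. Forests are exactly the graphs of treewidth ≤ 1, so tw(G) ≥ 2. Hence tw(G) = 2 exactly.

2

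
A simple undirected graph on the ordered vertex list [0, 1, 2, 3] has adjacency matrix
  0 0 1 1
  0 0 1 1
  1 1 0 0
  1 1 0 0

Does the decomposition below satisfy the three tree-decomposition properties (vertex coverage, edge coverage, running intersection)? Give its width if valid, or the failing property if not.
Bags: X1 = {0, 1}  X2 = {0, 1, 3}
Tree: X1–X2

A tree decomposition must satisfy three properties: every vertex lies in some bag; for every edge, both endpoints lie together in some bag; and for every vertex, the bags containing it form a connected subtree. Here vertex 2 appears in no bag, so the decomposition is invalid.

No — vertex 2 appears in no bag.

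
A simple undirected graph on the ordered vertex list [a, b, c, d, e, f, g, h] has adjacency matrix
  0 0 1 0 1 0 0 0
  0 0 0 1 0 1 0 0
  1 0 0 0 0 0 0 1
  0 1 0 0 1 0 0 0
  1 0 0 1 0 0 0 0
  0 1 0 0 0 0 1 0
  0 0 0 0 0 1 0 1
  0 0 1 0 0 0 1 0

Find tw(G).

A width-2 tree decomposition is:
Bags: B1 = {b, d, f}  B2 = {d, e, f}  B3 = {a, e, f}  B4 = {a, c, f}  B5 = {c, f, h}  B6 = {f, g, h}
Tree: B1–B2, B2–B3, B3–B4, B4–B5, B5–B6
Each bag holds 3 vertices, so the decomposition has width 2, which upper-bounds the treewidth. For the lower bound, G contains the cycle f–b–d–e–a–c–h–g–f, so G is not a forest; only forests have treewidth ≤ 1, hence tw(G) ≥ 2. Hence tw(G) = 2 exactly.

2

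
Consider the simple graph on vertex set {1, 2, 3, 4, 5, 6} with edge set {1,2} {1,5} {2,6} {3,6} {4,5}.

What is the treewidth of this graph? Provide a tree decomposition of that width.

Treewidth 1.
Bags: B1 = {4, 5}  B2 = {1, 5}  B3 = {1, 2}  B4 = {2, 6}  B5 = {3, 6}
Tree: B1–B2, B2–B3, B3–B4, B4–B5

Every bag has size at most 2, so the width is 2 − 1 = 1 and tw(G) ≤ 1. Any graph with an edge has treewidth ≥ 1, and G has the edge 4–5. Combining the bounds, tw(G) = 1.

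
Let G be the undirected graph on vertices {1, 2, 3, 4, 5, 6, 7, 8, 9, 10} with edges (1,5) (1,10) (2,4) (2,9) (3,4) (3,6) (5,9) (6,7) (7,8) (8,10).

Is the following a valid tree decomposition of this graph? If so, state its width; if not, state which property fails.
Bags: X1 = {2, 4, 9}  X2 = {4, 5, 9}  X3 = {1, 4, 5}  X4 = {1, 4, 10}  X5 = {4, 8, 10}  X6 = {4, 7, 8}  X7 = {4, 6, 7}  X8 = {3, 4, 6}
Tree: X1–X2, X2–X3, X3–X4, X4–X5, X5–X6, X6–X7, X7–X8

Yes; width 2.

Every vertex of G appears in some bag (union = {1, 2, 3, 4, 5, 6, 7, 8, 9, 10}); every edge is covered by a bag; and for each vertex v the set of bags containing v is connected in the bag tree. The decomposition is therefore valid. The largest bag has 3 vertices, so the width is 2.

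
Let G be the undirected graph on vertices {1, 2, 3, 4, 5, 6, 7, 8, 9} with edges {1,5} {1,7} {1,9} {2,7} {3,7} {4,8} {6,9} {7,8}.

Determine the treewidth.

1

A width-1 tree decomposition is:
Bags: B1 = {1, 7}  B2 = {1, 9}  B3 = {7, 8}  B4 = {4, 8}  B5 = {1, 5}  B6 = {3, 7}  B7 = {6, 9}  B8 = {2, 7}
Tree: B1–B2, B1–B3, B3–B4, B2–B5, B3–B6, B2–B7, B3–B8
The largest bag has 2 vertices, giving width 1; this decomposition certifies tw(G) ≤ 1. Any graph with an edge has treewidth ≥ 1, and G has the edge 7–1. The upper and lower bounds meet at 1, so that is the treewidth.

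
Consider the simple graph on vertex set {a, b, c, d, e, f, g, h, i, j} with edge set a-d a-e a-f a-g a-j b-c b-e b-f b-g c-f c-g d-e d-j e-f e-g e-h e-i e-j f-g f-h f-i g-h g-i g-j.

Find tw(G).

3

A width-3 tree decomposition is:
Bags: B1 = {b, e, f, g}  B2 = {a, e, f, g}  B3 = {e, f, g, i}  B4 = {a, e, g, j}  B5 = {e, f, g, h}  B6 = {b, c, f, g}  B7 = {a, d, e, j}
Tree: B1–B2, B1–B3, B2–B4, B3–B5, B1–B6, B4–B7
The largest bag has 4 vertices, giving width 3; this decomposition certifies tw(G) ≤ 3. Conversely, {a, d, e, j} is a clique of size 4, and the vertices of any clique must share a bag in every tree decomposition; so some bag has ≥ 4 vertices and tw(G) ≥ 3. Hence tw(G) = 3 exactly.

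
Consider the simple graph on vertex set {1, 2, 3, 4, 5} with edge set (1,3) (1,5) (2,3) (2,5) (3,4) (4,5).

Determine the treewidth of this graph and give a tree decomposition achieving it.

Treewidth 2.
One optimal decomposition is:
Bags: B1 = {3, 4, 5}  B2 = {2, 3, 5}  B3 = {1, 3, 5}
Tree: B1–B2, B2–B3

Every bag has size at most 3, so the width is 3 − 1 = 2 and tw(G) ≤ 2. For the lower bound, G contains the cycle 4–5–2–3–4, so G is not a forest; only forests have treewidth ≤ 1, hence tw(G) ≥ 2. Combining the bounds, tw(G) = 2.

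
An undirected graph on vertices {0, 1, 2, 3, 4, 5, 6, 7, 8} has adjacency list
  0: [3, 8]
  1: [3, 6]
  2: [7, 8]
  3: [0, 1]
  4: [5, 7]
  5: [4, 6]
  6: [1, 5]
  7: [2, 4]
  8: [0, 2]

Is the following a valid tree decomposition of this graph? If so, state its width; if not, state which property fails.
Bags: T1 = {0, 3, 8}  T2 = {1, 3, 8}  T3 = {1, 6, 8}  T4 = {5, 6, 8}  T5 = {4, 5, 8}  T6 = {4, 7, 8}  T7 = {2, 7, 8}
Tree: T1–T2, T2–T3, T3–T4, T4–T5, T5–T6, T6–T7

Yes; width 2.

Every vertex of G appears in some bag (union = {0, 1, 2, 3, 4, 5, 6, 7, 8}); every edge is covered by a bag; and for each vertex v the set of bags containing v is connected in the bag tree. The decomposition is therefore valid. The largest bag has 3 vertices, so the width is 2.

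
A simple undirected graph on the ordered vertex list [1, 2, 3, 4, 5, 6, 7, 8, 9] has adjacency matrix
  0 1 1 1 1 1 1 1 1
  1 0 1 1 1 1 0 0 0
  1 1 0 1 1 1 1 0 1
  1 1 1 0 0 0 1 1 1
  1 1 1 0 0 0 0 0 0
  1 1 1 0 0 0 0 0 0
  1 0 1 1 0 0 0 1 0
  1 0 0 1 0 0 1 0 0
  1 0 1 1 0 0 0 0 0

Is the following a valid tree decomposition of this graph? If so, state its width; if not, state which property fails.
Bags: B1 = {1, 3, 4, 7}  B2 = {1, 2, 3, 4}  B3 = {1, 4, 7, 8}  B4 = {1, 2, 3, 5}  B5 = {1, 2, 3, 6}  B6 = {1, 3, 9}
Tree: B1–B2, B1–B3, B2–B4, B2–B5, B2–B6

No — edge (4,9) lies in no bag.

A tree decomposition must satisfy three properties: every vertex lies in some bag; for every edge, both endpoints lie together in some bag; and for every vertex, the bags containing it form a connected subtree. Here edge (4,9) lies in no bag, so the decomposition is invalid.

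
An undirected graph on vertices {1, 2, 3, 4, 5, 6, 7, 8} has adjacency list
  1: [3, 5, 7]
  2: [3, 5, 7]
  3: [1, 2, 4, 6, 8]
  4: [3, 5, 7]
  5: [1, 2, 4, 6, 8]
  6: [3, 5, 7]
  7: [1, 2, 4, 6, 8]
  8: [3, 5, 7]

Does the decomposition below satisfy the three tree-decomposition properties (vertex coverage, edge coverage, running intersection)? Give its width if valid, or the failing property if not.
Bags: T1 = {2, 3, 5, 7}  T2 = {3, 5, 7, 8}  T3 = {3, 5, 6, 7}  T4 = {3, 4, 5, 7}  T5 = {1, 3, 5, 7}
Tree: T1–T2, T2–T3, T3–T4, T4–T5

Vertex coverage: the bags together contain {1, 2, 3, 4, 5, 6, 7, 8}, the full vertex set. Edge coverage: each edge of G has both endpoints in at least one bag. Running intersection: for every vertex, the bags containing it form a connected subtree. All three properties hold, so this is a valid tree decomposition of width max|bag| − 1 = 3, and hence tw(G) ≤ 3.

Yes; width 3.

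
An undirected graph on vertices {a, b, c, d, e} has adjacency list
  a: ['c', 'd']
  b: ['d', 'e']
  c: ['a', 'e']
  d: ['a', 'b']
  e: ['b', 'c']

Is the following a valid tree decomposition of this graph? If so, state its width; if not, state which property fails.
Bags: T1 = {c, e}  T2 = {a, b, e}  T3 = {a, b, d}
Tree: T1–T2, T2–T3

A tree decomposition must satisfy three properties: every vertex lies in some bag; for every edge, both endpoints lie together in some bag; and for every vertex, the bags containing it form a connected subtree. Here edge (a,c) lies in no bag, so the decomposition is invalid.

No — edge (a,c) lies in no bag.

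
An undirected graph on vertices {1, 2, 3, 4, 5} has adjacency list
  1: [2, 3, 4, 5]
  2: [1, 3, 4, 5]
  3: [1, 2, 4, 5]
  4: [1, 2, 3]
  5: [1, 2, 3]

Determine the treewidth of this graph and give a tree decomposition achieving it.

Treewidth 3.
One such decomposition:
Bags: B1 = {1, 2, 3, 4}  B2 = {1, 2, 3, 5}
Tree: B1–B2

Every bag has size at most 4, so the width is 4 − 1 = 3 and tw(G) ≤ 3. For the lower bound, the 4 vertices {1, 2, 3, 4} are pairwise adjacent, and any tree decomposition puts a clique entirely inside one bag — forcing width ≥ 3. Combining the bounds, tw(G) = 3.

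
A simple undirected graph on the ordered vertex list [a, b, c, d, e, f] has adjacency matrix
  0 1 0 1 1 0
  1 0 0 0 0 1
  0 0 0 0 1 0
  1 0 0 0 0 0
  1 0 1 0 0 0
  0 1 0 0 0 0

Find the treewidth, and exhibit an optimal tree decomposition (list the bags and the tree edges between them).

Treewidth 1.
One such decomposition:
Bags: B1 = {a, e}  B2 = {a, d}  B3 = {c, e}  B4 = {a, b}  B5 = {b, f}
Tree: B1–B2, B1–B3, B1–B4, B4–B5

Every bag has size at most 2, so the width is 2 − 1 = 1 and tw(G) ≤ 1. Any graph with an edge has treewidth ≥ 1, and G has the edge e–a. Therefore the treewidth is 1.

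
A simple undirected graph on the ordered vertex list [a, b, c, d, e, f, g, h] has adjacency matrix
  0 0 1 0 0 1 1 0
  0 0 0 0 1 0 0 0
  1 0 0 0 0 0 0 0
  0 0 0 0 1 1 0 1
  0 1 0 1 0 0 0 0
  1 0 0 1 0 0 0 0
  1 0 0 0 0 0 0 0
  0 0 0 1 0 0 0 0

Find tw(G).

A width-1 tree decomposition is:
Bags: B1 = {d, e}  B2 = {d, f}  B3 = {d, h}  B4 = {a, f}  B5 = {b, e}  B6 = {a, c}  B7 = {a, g}
Tree: B1–B2, B1–B3, B2–B4, B1–B5, B4–B6, B4–B7
Every bag has size at most 2, so the width is 2 − 1 = 1 and tw(G) ≤ 1. G has an edge, so its treewidth is at least 1. Therefore the treewidth is 1.

1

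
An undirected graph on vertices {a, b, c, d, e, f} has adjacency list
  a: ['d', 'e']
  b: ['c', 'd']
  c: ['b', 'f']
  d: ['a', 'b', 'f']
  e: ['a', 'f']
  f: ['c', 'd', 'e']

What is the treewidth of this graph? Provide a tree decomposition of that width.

Every bag has size at most 3, so the width is 3 − 1 = 2 and tw(G) ≤ 2. Since a–e–f–d–a is a cycle in G, G is not acyclic. Forests are exactly the graphs of treewidth ≤ 1, so tw(G) ≥ 2. The upper and lower bounds meet at 2, so that is the treewidth.

Treewidth 2.
One optimal decomposition is:
Bags: B1 = {a, d, e}  B2 = {d, e, f}  B3 = {b, d, f}  B4 = {b, c, f}
Tree: B1–B2, B2–B3, B3–B4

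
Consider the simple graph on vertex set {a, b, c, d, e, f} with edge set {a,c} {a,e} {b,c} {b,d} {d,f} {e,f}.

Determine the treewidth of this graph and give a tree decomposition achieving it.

The largest bag has 3 vertices, giving width 2; this decomposition certifies tw(G) ≤ 2. Since a–c–b–d–f–e–a is a cycle in G, G is not acyclic. Forests are exactly the graphs of treewidth ≤ 1, so tw(G) ≥ 2. Combining the bounds, tw(G) = 2.

Treewidth 2.
Bags: B1 = {a, b, c}  B2 = {a, b, d}  B3 = {a, d, f}  B4 = {a, e, f}
Tree: B1–B2, B2–B3, B3–B4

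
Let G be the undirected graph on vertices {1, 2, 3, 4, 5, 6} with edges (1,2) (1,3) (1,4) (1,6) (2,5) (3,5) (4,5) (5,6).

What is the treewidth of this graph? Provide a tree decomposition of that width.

Treewidth 2.
One such decomposition:
Bags: B1 = {1, 4, 5}  B2 = {1, 3, 5}  B3 = {1, 5, 6}  B4 = {1, 2, 5}
Tree: B1–B2, B2–B3, B3–B4

The largest bag has 3 vertices, giving width 2; this decomposition certifies tw(G) ≤ 2. Since 5–4–1–3–5 is a cycle in G, G is not acyclic. Forests are exactly the graphs of treewidth ≤ 1, so tw(G) ≥ 2. Combining the bounds, tw(G) = 2.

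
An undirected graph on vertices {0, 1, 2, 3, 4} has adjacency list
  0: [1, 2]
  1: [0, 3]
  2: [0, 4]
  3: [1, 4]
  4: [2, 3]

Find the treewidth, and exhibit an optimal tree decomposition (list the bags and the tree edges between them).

Treewidth 2.
Bags: B1 = {1, 3, 4}  B2 = {1, 2, 4}  B3 = {0, 1, 2}
Tree: B1–B2, B2–B3

Every bag has size at most 3, so the width is 3 − 1 = 2 and tw(G) ≤ 2. Since 1–3–4–2–0–1 is a cycle in G, G is not acyclic. Forests are exactly the graphs of treewidth ≤ 1, so tw(G) ≥ 2. Therefore the treewidth is 2.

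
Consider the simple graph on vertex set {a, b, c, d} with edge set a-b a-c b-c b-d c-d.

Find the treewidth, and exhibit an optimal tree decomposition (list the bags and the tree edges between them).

Treewidth 2.
One such decomposition:
Bags: B1 = {b, c, d}  B2 = {a, b, c}
Tree: B1–B2

The largest bag has 3 vertices, giving width 2; this decomposition certifies tw(G) ≤ 2. On the other hand G contains the 3-clique {b, c, d}. A clique must lie in a single bag of any decomposition, so no decomposition can have width below 2. Hence tw(G) = 2 exactly.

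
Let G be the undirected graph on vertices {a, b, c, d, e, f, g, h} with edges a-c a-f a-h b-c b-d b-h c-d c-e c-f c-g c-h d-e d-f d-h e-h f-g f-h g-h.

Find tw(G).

3

A width-3 tree decomposition is:
Bags: B1 = {c, d, f, h}  B2 = {b, c, d, h}  B3 = {c, f, g, h}  B4 = {c, d, e, h}  B5 = {a, c, f, h}
Tree: B1–B2, B1–B3, B2–B4, B1–B5
Each bag holds 4 vertices, so the decomposition has width 3, which upper-bounds the treewidth. For the lower bound, the 4 vertices {c, d, e, h} are pairwise adjacent, and any tree decomposition puts a clique entirely inside one bag — forcing width ≥ 3. The upper and lower bounds meet at 3, so that is the treewidth.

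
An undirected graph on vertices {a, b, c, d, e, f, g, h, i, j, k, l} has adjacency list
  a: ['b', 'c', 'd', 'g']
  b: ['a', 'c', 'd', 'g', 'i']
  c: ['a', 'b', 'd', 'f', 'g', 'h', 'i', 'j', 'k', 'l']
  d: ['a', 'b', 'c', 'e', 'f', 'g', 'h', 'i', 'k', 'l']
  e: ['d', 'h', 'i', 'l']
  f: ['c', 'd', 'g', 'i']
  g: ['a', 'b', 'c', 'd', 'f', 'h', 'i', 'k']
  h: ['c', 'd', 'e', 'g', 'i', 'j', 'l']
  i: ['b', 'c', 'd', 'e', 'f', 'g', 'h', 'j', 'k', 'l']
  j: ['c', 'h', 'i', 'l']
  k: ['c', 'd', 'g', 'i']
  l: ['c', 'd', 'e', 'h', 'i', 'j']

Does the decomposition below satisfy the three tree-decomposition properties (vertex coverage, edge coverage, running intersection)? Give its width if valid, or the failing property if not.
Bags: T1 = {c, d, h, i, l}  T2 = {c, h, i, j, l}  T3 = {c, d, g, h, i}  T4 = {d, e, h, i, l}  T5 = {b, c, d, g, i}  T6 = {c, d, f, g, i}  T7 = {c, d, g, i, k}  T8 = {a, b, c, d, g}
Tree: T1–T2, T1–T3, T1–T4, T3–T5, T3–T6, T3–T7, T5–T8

Vertex coverage: the bags together contain {a, b, c, d, e, f, g, h, i, j, k, l}, the full vertex set. Edge coverage: each edge of G has both endpoints in at least one bag. Running intersection: for every vertex, the bags containing it form a connected subtree. All three properties hold, so this is a valid tree decomposition of width max|bag| − 1 = 4, and hence tw(G) ≤ 4.

Yes; width 4.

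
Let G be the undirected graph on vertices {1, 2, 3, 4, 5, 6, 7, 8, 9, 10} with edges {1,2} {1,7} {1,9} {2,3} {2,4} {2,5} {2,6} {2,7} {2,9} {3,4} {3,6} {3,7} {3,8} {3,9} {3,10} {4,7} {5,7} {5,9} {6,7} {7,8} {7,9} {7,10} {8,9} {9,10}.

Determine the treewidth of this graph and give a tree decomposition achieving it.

Every bag has size at most 4, so the width is 4 − 1 = 3 and tw(G) ≤ 3. Conversely, {3, 7, 8, 9} is a clique of size 4, and the vertices of any clique must share a bag in every tree decomposition; so some bag has ≥ 4 vertices and tw(G) ≥ 3. Combining the bounds, tw(G) = 3.

Treewidth 3.
One such decomposition:
Bags: B1 = {3, 7, 9, 10}  B2 = {3, 7, 8, 9}  B3 = {2, 3, 7, 9}  B4 = {2, 3, 4, 7}  B5 = {2, 3, 6, 7}  B6 = {1, 2, 7, 9}  B7 = {2, 5, 7, 9}
Tree: B1–B2, B1–B3, B3–B4, B3–B5, B3–B6, B6–B7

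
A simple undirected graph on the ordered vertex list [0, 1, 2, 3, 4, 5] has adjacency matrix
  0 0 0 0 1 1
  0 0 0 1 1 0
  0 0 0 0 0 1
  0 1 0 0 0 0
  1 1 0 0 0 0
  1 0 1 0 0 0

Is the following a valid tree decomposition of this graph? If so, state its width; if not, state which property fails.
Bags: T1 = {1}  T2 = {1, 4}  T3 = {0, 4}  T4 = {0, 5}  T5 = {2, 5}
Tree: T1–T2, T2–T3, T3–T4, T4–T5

No — vertex 3 appears in no bag.

A tree decomposition must satisfy three properties: every vertex lies in some bag; for every edge, both endpoints lie together in some bag; and for every vertex, the bags containing it form a connected subtree. Here vertex 3 appears in no bag, so the decomposition is invalid.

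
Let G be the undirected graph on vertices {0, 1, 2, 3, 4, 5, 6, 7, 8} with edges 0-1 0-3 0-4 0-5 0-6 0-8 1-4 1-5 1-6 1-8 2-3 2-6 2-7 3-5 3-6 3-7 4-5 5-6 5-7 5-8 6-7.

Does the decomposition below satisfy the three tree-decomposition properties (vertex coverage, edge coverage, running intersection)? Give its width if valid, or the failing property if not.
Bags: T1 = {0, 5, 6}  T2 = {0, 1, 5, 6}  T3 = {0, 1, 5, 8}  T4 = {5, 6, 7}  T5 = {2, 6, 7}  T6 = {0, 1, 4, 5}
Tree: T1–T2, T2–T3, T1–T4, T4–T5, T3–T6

A tree decomposition must satisfy three properties: every vertex lies in some bag; for every edge, both endpoints lie together in some bag; and for every vertex, the bags containing it form a connected subtree. Here vertex 3 appears in no bag, so the decomposition is invalid.

No — vertex 3 appears in no bag.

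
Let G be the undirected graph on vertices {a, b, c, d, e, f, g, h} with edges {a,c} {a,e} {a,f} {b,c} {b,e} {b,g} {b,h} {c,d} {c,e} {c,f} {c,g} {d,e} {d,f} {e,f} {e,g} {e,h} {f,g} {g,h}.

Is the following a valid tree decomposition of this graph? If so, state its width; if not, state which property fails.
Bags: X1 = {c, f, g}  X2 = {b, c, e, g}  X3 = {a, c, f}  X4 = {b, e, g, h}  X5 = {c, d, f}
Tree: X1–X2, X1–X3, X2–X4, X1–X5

A tree decomposition must satisfy three properties: every vertex lies in some bag; for every edge, both endpoints lie together in some bag; and for every vertex, the bags containing it form a connected subtree. Here edge (e,f) lies in no bag, so the decomposition is invalid.

No — edge (e,f) lies in no bag.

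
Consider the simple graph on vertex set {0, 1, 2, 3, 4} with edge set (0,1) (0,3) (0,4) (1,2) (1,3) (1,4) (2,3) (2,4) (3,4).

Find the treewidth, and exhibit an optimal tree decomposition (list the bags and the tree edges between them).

Treewidth 3.
One such decomposition:
Bags: B1 = {0, 1, 3, 4}  B2 = {1, 2, 3, 4}
Tree: B1–B2

Every bag has size at most 4, so the width is 4 − 1 = 3 and tw(G) ≤ 3. For the lower bound, the 4 vertices {0, 1, 3, 4} are pairwise adjacent, and any tree decomposition puts a clique entirely inside one bag — forcing width ≥ 3. Therefore the treewidth is 3.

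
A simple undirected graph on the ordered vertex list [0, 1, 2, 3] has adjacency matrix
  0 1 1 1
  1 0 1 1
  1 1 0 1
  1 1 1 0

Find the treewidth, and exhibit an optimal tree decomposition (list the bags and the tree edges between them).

With just one bag of size 4, the width is 4 − 1 = 3, so tw(G) ≤ 3. On the other hand G contains the 4-clique {0, 1, 2, 3}. A clique must lie in a single bag of any decomposition, so no decomposition can have width below 3. The upper and lower bounds meet at 3, so that is the treewidth.

Treewidth 3.
One such decomposition:
Bags: B1 = {0, 1, 2, 3}
Tree: (single bag)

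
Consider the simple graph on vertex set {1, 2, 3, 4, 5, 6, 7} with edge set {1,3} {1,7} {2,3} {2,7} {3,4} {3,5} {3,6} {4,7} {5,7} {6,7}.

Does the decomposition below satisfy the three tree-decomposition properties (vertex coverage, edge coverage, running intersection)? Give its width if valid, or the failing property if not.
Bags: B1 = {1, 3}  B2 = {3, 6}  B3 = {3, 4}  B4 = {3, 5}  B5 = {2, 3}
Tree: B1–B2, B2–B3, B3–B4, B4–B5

A tree decomposition must satisfy three properties: every vertex lies in some bag; for every edge, both endpoints lie together in some bag; and for every vertex, the bags containing it form a connected subtree. Here vertex 7 appears in no bag, so the decomposition is invalid.

No — vertex 7 appears in no bag.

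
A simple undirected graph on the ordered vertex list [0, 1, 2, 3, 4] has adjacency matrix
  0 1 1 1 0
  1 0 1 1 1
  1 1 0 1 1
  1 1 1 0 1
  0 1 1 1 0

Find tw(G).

3

A width-3 tree decomposition is:
Bags: B1 = {0, 1, 2, 3}  B2 = {1, 2, 3, 4}
Tree: B1–B2
The largest bag has 4 vertices, giving width 3; this decomposition certifies tw(G) ≤ 3. Conversely, {0, 1, 2, 3} is a clique of size 4, and the vertices of any clique must share a bag in every tree decomposition; so some bag has ≥ 4 vertices and tw(G) ≥ 3. Combining the bounds, tw(G) = 3.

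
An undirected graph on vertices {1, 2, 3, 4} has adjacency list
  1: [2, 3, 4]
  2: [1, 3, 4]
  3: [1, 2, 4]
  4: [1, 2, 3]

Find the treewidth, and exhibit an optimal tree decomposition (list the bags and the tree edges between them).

Treewidth 3.
One optimal decomposition is:
Bags: B1 = {1, 2, 3, 4}
Tree: (single bag)

With just one bag of size 4, the width is 4 − 1 = 3, so tw(G) ≤ 3. Conversely, {1, 2, 3, 4} is a clique of size 4, and the vertices of any clique must share a bag in every tree decomposition; so some bag has ≥ 4 vertices and tw(G) ≥ 3. Hence tw(G) = 3 exactly.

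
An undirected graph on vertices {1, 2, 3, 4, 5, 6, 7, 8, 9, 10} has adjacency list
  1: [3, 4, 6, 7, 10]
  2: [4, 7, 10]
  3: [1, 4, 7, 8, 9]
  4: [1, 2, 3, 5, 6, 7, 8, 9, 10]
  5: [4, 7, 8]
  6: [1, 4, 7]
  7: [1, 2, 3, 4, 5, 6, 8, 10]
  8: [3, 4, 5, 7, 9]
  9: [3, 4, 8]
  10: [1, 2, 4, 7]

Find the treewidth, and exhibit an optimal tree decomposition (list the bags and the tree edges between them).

Treewidth 3.
One optimal decomposition is:
Bags: B1 = {3, 4, 7, 8}  B2 = {1, 3, 4, 7}  B3 = {4, 5, 7, 8}  B4 = {1, 4, 7, 10}  B5 = {3, 4, 8, 9}  B6 = {2, 4, 7, 10}  B7 = {1, 4, 6, 7}
Tree: B1–B2, B1–B3, B2–B4, B1–B5, B4–B6, B2–B7

Each bag holds 4 vertices, so the decomposition has width 3, which upper-bounds the treewidth. Conversely, {3, 4, 8, 9} is a clique of size 4, and the vertices of any clique must share a bag in every tree decomposition; so some bag has ≥ 4 vertices and tw(G) ≥ 3. Therefore the treewidth is 3.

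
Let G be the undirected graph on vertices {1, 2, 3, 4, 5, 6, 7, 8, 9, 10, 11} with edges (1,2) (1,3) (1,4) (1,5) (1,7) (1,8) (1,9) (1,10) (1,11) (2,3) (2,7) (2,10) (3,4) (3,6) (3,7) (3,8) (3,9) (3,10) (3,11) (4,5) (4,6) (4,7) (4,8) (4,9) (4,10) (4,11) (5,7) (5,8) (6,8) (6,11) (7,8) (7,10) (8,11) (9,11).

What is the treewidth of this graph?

A width-4 tree decomposition is:
Bags: B1 = {1, 3, 4, 8, 11}  B2 = {1, 3, 4, 7, 8}  B3 = {3, 4, 6, 8, 11}  B4 = {1, 4, 5, 7, 8}  B5 = {1, 3, 4, 9, 11}  B6 = {1, 3, 4, 7, 10}  B7 = {1, 2, 3, 7, 10}
Tree: B1–B2, B1–B3, B2–B4, B1–B5, B2–B6, B6–B7
Each bag holds 5 vertices, so the decomposition has width 4, which upper-bounds the treewidth. For the lower bound, the 5 vertices {1, 2, 3, 7, 10} are pairwise adjacent, and any tree decomposition puts a clique entirely inside one bag — forcing width ≥ 4. Combining the bounds, tw(G) = 4.

4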